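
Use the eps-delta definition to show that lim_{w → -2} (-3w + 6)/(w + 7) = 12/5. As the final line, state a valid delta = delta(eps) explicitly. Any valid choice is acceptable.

delta = min(5/2, (25/54)eps)

Suppose eps > 0. We want delta > 0 with 0 < |w + 2| < delta ⇒ |(-3w + 6)/(w + 7) − (12/5)| < eps.
Combining over a common denominator, (-3w + 6)/(w + 7) − (12/5) = [(-3w + 6)·5 − 12·(w + 7)] / [5·(w + 7)] = -27(w + 2) / (5(w + 7)).
So |(-3w + 6)/(w + 7) − (12/5)| = 27|w + 2| / (5·|w + 7|).
Require delta ≤ 5/2, so |w + 7| ≥ |5| − |w + 2| > 5 − 5/2 = 5/2.
Hence |(-3w + 6)/(w + 7) − (12/5)| < 27|w + 2|/(5·(5/2)) = (54/25)|w + 2|, which is < eps once |w + 2| < (25/54)eps.
Take delta = min(5/2, (25/54)eps). Then 0 < |w + 2| < delta forces both bounds, so |(-3w + 6)/(w + 7) − (12/5)| < eps.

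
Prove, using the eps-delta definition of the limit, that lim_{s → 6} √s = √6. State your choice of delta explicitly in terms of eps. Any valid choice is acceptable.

delta = min(6, √6·eps)

Let eps > 0 be given. We want delta > 0 such that 0 < |s − 6| < delta implies |√s − √6| < eps.
Multiplying by the conjugate, |√s − √6| = |s − 6|/(√s + √6).
Restrict delta ≤ 6 so that |s − 6| < 6 forces s > 0, and then √s + √6 > √6.
Hence |√s − √6| < |s − 6|/√6, which is < eps once |s − 6| < √6·eps.
Take delta = min(6, √6·eps). If 0 < |s − 6| < delta then s > 0 and |√s − √6| < |s − 6|/√6 < eps.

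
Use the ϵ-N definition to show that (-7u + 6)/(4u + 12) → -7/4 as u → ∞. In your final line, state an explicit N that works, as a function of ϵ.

Let ϵ > 0 be given. We seek N > 0 such that u > N implies |(-7u + 6)/(4u + 12) + 7/4| < ϵ.
(-7u + 6)/(4u + 12) + 7/4 = (4(-7u + 6) − (-7)(4u + 12)) / (4(4u + 12)) = 108/(4(4u + 12)).
For u > 0 we have 4u + 12 > 4u, so |(-7u + 6)/(4u + 12) + 7/4| = 108/(4(4u + 12)) < 108/(4·4u) = (27/4)/u.
Thus |(-7u + 6)/(4u + 12) + 7/4| < ϵ whenever u > (27/4)/ϵ.
Take N = (27/4)/ϵ. If u > N then |(-7u + 6)/(4u + 12) + 7/4| < (27/4)/u < ϵ.

N = (27/4)/ϵ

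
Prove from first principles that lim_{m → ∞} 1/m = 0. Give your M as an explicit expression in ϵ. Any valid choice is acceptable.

Let ϵ > 0. For m ≥ 1, |1/m − 0| = 1/(m) ≤ 1/m.
We need 1/m < ϵ, i.e. m > 1/ϵ.
Take M = 1/ϵ. If m > M then |1/m| ≤ 1/m < ϵ.

M = 1/ϵ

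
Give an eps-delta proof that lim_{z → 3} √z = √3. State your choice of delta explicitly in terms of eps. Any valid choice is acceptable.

Let eps > 0. We want delta > 0 such that 0 < |z − 3| < delta implies |√z − √3| < eps.
Multiplying by the conjugate, |√z − √3| = |z − 3|/(√z + √3).
Restrict delta ≤ 3 so that |z − 3| < 3 forces z > 0, and then √z + √3 > √3.
Hence |√z − √3| < |z − 3|/√3, which is < eps once |z − 3| < √3·eps.
Take delta = min(3, √3·eps). If 0 < |z − 3| < delta then z > 0 and |√z − √3| < |z − 3|/√3 < eps.

delta = min(3, √3·eps)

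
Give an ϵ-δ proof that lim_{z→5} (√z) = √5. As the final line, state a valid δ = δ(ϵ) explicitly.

Let ϵ > 0 be given. We want δ > 0 such that 0 < |z − 5| < δ implies |√z − √5| < ϵ.
Multiplying by the conjugate, |√z − √5| = |z − 5|/(√z + √5).
Restrict δ ≤ 5 so that |z − 5| < 5 forces z > 0, and then √z + √5 > √5.
Hence |√z − √5| < |z − 5|/√5, which is < ϵ once |z − 5| < √5·ϵ.
Take δ = min(5, √5·ϵ). If 0 < |z − 5| < δ then z > 0 and |√z − √5| < |z − 5|/√5 < ϵ.

δ = min(5, √5·ϵ)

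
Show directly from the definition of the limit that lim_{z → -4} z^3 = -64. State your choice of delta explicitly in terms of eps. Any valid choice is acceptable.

delta = min(1, eps/61)

Let eps > 0. We seek delta > 0 with 0 < |z + 4| < delta ⇒ |z^3 + 64| < eps.
Factor: z^3 + 64 = (z + 4)(z^2 - 4z + 16), so |z^3 + 64| = |z + 4|·|z^2 - 4z + 16|.
Restrict delta ≤ 1. Then |z + 4| < 1 gives |z| < 5, so by the triangle inequality |z^2 - 4z + 16| ≤ 5^2 + 4·5 + 16 = 61.
Hence |z^3 + 64| ≤ 61|z + 4|, which is < eps once |z + 4| < eps/61.
Take delta = min(1, eps/61). If 0 < |z + 4| < delta then both bounds hold and |z^3 + 64| ≤ 61|z + 4| < 61·(eps/61) = eps.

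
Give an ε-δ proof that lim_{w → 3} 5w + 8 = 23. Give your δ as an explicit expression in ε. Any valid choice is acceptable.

Let ε > 0 be given. We need δ > 0 so that 0 < |w − 3| < δ implies |(5w + 8) − 23| < ε.
|(5w + 8) − 23| = |5w - 15| = 5|w − 3|.
So 5|w − 3| < ε exactly when |w − 3| < ε/5.
Take δ = ε/5. If 0 < |w − 3| < δ then |(5w + 8) − 23| = 5|w − 3| < 5·(ε/5) = ε.

δ = ε/5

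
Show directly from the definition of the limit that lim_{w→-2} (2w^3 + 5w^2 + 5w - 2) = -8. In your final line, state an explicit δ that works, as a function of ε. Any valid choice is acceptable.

δ = min(2, ε/39)

Fix ε > 0. We want δ > 0 such that 0 < |w + 2| < δ implies |(2w^3 + 5w^2 + 5w - 2) + 8| < ε.
(2w^3 + 5w^2 + 5w - 2) + 8 = 2w^3 + 5w^2 + 5w + 6 = (w + 2)(2w^2 + w + 3).
So |(2w^3 + 5w^2 + 5w - 2) + 8| = |w + 2|·|2w^2 + w + 3|.
Require δ ≤ 2. Then |w + 2| < 2 gives |w| < 4, and by the triangle inequality |2w^2 + w + 3| ≤ 2·4^2 + 4 + 3 = 39.
Hence |(2w^3 + 5w^2 + 5w - 2) + 8| ≤ 39|w + 2| < ε provided |w + 2| < ε/39.
Take δ = min(2, ε/39). Then 0 < |w + 2| < δ gives both |w + 2| < 2 and |w + 2| < ε/39, so |(2w^3 + 5w^2 + 5w - 2) + 8| < ε.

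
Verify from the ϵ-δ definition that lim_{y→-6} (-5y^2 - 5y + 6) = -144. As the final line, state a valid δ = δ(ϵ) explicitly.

δ = min(1, ϵ/60)

Let ϵ > 0 be given. We want δ > 0 such that 0 < |y + 6| < δ implies |(-5y^2 - 5y + 6) + 144| < ϵ.
(-5y^2 - 5y + 6) + 144 = -5y^2 - 5y + 150 = (y + 6)(-5y + 25).
So |(-5y^2 - 5y + 6) + 144| = |y + 6|·|-5y + 25|.
Assume first that |y + 6| < 1, so |y| < 7. Then |-5y + 25| ≤ 5·7 + 25 = 60.
Hence |(-5y^2 - 5y + 6) + 144| ≤ 60|y + 6| < ϵ provided |y + 6| < ϵ/60.
Choosing δ = min(1, ϵ/60) ensures both conditions, hence |(-5y^2 - 5y + 6) + 144| < ϵ.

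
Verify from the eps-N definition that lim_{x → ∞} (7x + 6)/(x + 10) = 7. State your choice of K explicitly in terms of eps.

K = 64/eps

Suppose eps > 0. We seek K > 0 such that x > K implies |(7x + 6)/(x + 10) − 7| < eps.
(7x + 6)/(x + 10) − 7 = ((7x + 6) − 7(x + 10)) / ((x + 10)) = -64/((x + 10)).
For x > 0 we have x + 10 > x, so |(7x + 6)/(x + 10) − 7| = 64/((x + 10)) < 64/(x) = 64/x.
Thus |(7x + 6)/(x + 10) − 7| < eps whenever x > 64/eps.
Take K = 64/eps. If x > K then |(7x + 6)/(x + 10) − 7| < 64/x < eps.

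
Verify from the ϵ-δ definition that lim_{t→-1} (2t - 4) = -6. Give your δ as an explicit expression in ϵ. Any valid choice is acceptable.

δ = ϵ/2

Suppose ϵ > 0. We need δ > 0 so that 0 < |t + 1| < δ implies |(2t - 4) + 6| < ϵ.
|(2t - 4) + 6| = |2t + 2| = 2|t + 1|.
Thus it suffices that |t + 1| < ϵ/2.
Take δ = ϵ/2. If 0 < |t + 1| < δ then |(2t - 4) + 6| = 2|t + 1| < 2·(ϵ/2) = ϵ.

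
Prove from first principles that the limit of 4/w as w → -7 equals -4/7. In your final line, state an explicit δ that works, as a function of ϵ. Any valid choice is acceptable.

Fix ϵ > 0. We seek δ > 0 such that 0 < |w + 7| < δ implies |4/w + 4/7| < ϵ.
|4/w + 4/7| = 4·|-7 − w|/(7·|w|) = 4|w + 7|/(7|w|).
Require δ ≤ 7/2 so that |w| > 7 − 7/2 = 7/2, hence 7|w| > 49/2.
Then |4/w + 4/7| < 4|w + 7|/(49/2), which is < ϵ when |w + 7| < (49/8)ϵ.
Take δ = min(7/2, (49/8)ϵ). Then 0 < |w + 7| < δ gives both |w + 7| < 7/2 and |w + 7| < (49/8)ϵ, so |4/w + 4/7| < ϵ.

δ = min(7/2, (49/8)ϵ)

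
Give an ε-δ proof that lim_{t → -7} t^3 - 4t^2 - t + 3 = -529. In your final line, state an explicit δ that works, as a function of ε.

Fix ε > 0. We want δ > 0 such that 0 < |t + 7| < δ implies |(t^3 - 4t^2 - t + 3) + 529| < ε.
(t^3 - 4t^2 - t + 3) + 529 = t^3 - 4t^2 - t + 532 = (t + 7)(t^2 - 11t + 76).
So |(t^3 - 4t^2 - t + 3) + 529| = |t + 7|·|t^2 - 11t + 76|.
Assume first that |t + 7| < 1, so |t| < 8. Then |t^2 - 11t + 76| ≤ 8^2 + 11·8 + 76 = 228.
Hence |(t^3 - 4t^2 - t + 3) + 529| ≤ 228|t + 7| < ε provided |t + 7| < ε/228.
Choosing δ = min(1, ε/228) ensures both conditions, hence |(t^3 - 4t^2 - t + 3) + 529| < ε.

δ = min(1, ε/228)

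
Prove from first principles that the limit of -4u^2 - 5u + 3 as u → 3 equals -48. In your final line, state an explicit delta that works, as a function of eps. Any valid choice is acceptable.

delta = min(1, eps/33)

Let eps > 0 be given. We want delta > 0 such that 0 < |u − 3| < delta implies |(-4u^2 - 5u + 3) + 48| < eps.
(-4u^2 - 5u + 3) + 48 = -4u^2 - 5u + 51 = (u − 3)(-4u - 17).
So |(-4u^2 - 5u + 3) + 48| = |u − 3|·|-4u - 17|.
Require delta ≤ 1. Then |u − 3| < 1 gives |u| < 4, and by the triangle inequality |-4u - 17| ≤ 4·4 + 17 = 33.
Hence |(-4u^2 - 5u + 3) + 48| ≤ 33|u − 3| < eps provided |u − 3| < eps/33.
Choosing delta = min(1, eps/33) ensures both conditions, hence |(-4u^2 - 5u + 3) + 48| < eps.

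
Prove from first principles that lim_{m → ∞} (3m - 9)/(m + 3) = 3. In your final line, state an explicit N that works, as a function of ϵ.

Fix ϵ > 0. For m ≥ 1, |(3m - 9)/(m + 3) − 3| = |-18|/((m + 3)) = 18/((m + 3)).
Since m + 3 ≥ m for m ≥ 1, this is ≤ 18/(m) = 18/m.
So |(3m - 9)/(m + 3) − 3| < ϵ whenever m > 18/ϵ.
Take N = 18/ϵ. If m > N then |(3m - 9)/(m + 3) − 3| ≤ 18/m < ϵ.

N = 18/ϵ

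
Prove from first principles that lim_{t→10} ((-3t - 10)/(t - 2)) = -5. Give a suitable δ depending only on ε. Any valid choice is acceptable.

δ = min(4, 2ε)

Suppose ε > 0. We want δ > 0 with 0 < |t − 10| < δ ⇒ |(-3t - 10)/(t - 2) + 5| < ε.
Combining over a common denominator, (-3t - 10)/(t - 2) + 5 = [(-3t - 10)·8 − (-40)·(t - 2)] / [8·(t - 2)] = 16(t − 10) / (8(t - 2)).
So |(-3t - 10)/(t - 2) + 5| = 16|t − 10| / (8·|t − 2|).
Restrict δ ≤ 4. Then |t − 10| < 4 gives |t − 2| = |(t − 10) + 8| ≥ 8 − 4 = 4.
Hence |(-3t - 10)/(t - 2) + 5| < 16|t − 10|/(8·4) = (1/2)|t − 10|, which is < ε once |t − 10| < 2ε.
Take δ = min(4, 2ε). Then 0 < |t − 10| < δ forces both bounds, so |(-3t - 10)/(t - 2) + 5| < ε.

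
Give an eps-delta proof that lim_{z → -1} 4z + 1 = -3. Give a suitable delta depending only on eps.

Let eps > 0 be given. We need delta > 0 so that 0 < |z + 1| < delta implies |(4z + 1) + 3| < eps.
Since (4z + 1) + 3 = 4(z + 1), we have |(4z + 1) + 3| = 4|z + 1|.
So 4|z + 1| < eps exactly when |z + 1| < eps/4.
Take delta = eps/4. If 0 < |z + 1| < delta then |(4z + 1) + 3| = 4|z + 1| < 4·(eps/4) = eps.

delta = eps/4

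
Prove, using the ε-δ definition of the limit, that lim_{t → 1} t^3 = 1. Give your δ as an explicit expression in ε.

δ = min(1, ε/7)

Let ε > 0 be given. We seek δ > 0 with 0 < |t − 1| < δ ⇒ |t^3 − 1| < ε.
Factor: t^3 − 1 = (t − 1)(t^2 + t + 1), so |t^3 − 1| = |t − 1|·|t^2 + t + 1|.
Impose δ ≤ 1 so that |t| < 2; then |t^2 + t + 1| ≤ 7.
Hence |t^3 − 1| ≤ 7|t − 1|, which is < ε once |t − 1| < ε/7.
Take δ = min(1, ε/7). If 0 < |t − 1| < δ then both bounds hold and |t^3 − 1| ≤ 7|t − 1| < 7·(ε/7) = ε.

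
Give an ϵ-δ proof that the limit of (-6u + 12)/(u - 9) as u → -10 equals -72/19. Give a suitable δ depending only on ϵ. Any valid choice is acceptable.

δ = min(19/2, (361/84)ϵ)

Let ϵ > 0 be given. We want δ > 0 with 0 < |u + 10| < δ ⇒ |(-6u + 12)/(u - 9) + 72/19| < ϵ.
Combining over a common denominator, (-6u + 12)/(u - 9) + 72/19 = [(-6u + 12)·(-19) − 72·(u - 9)] / [(-19)·(u - 9)] = 42(u + 10) / ((-19)(u - 9)).
So |(-6u + 12)/(u - 9) + 72/19| = 42|u + 10| / (19·|u − 9|).
Require δ ≤ 19/2, so |u − 9| ≥ |-19| − |u + 10| > 19 − 19/2 = 19/2.
Hence |(-6u + 12)/(u - 9) + 72/19| < 42|u + 10|/(19·(19/2)) = (84/361)|u + 10|, which is < ϵ once |u + 10| < (361/84)ϵ.
Take δ = min(19/2, (361/84)ϵ). Then 0 < |u + 10| < δ forces both bounds, so |(-6u + 12)/(u - 9) + 72/19| < ϵ.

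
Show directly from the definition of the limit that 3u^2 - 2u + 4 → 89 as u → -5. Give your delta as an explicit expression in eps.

Let eps > 0. We want delta > 0 such that 0 < |u + 5| < delta implies |(3u^2 - 2u + 4) − 89| < eps.
(3u^2 - 2u + 4) − 89 = 3u^2 - 2u - 85 = (u + 5)(3u - 17).
So |(3u^2 - 2u + 4) − 89| = |u + 5|·|3u - 17|.
Require delta ≤ 1. Then |u + 5| < 1 gives |u| < 6, and by the triangle inequality |3u - 17| ≤ 3·6 + 17 = 35.
Hence |(3u^2 - 2u + 4) − 89| ≤ 35|u + 5| < eps provided |u + 5| < eps/35.
Choosing delta = min(1, eps/35) ensures both conditions, hence |(3u^2 - 2u + 4) − 89| < eps.

delta = min(1, eps/35)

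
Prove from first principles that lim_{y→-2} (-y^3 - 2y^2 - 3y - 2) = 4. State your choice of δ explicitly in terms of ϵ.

Let ϵ > 0. We want δ > 0 such that 0 < |y + 2| < δ implies |(-y^3 - 2y^2 - 3y - 2) − 4| < ϵ.
(-y^3 - 2y^2 - 3y - 2) − 4 = -y^3 - 2y^2 - 3y - 6 = (y + 2)(-y^2 - 3).
So |(-y^3 - 2y^2 - 3y - 2) − 4| = |y + 2|·|-y^2 - 3|.
Require δ ≤ 1. Then |y + 2| < 1 gives |y| < 3, and by the triangle inequality |-y^2 - 3| ≤ 3^2 + 3 = 12.
Hence |(-y^3 - 2y^2 - 3y - 2) − 4| ≤ 12|y + 2| < ϵ provided |y + 2| < ϵ/12.
Choosing δ = min(1, ϵ/12) ensures both conditions, hence |(-y^3 - 2y^2 - 3y - 2) − 4| < ϵ.

δ = min(1, ϵ/12)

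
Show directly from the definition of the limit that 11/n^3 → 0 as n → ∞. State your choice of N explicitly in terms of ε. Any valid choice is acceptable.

Fix ε > 0. For n ≥ 1, |11/n^3 − 0| = 11/n^3.
11/n^3 < ε ⇔ n^3 > 11/ε ⇔ n > (11/ε)^{1/3}.
Take N = (11/ε)^{1/3}. Then n > N implies 11/n^3 < ε.

N = (11/ε)^{1/3}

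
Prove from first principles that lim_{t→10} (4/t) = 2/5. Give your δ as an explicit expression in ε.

δ = min(5, (25/2)ε)

Suppose ε > 0. We seek δ > 0 such that 0 < |t − 10| < δ implies |4/t − (2/5)| < ε.
|4/t − (2/5)| = 4·|10 − t|/(10·|t|) = 4|t − 10|/(10|t|).
Require δ ≤ 5 so that |t| > 10 − 5 = 5, hence 10|t| > 50.
Then |4/t − (2/5)| < 4|t − 10|/50, which is < ε when |t − 10| < (25/2)ε.
Take δ = min(5, (25/2)ε). Then 0 < |t − 10| < δ gives both |t − 10| < 5 and |t − 10| < (25/2)ε, so |4/t − (2/5)| < ε.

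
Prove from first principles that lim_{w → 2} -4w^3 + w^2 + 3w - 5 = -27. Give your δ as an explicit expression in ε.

Suppose ε > 0. We want δ > 0 such that 0 < |w − 2| < δ implies |(-4w^3 + w^2 + 3w - 5) + 27| < ε.
(-4w^3 + w^2 + 3w - 5) + 27 = -4w^3 + w^2 + 3w + 22 = (w − 2)(-4w^2 - 7w - 11).
So |(-4w^3 + w^2 + 3w - 5) + 27| = |w − 2|·|-4w^2 - 7w - 11|.
Require δ ≤ 2. Then |w − 2| < 2 gives |w| < 4, and by the triangle inequality |-4w^2 - 7w - 11| ≤ 4·4^2 + 7·4 + 11 = 103.
Hence |(-4w^3 + w^2 + 3w - 5) + 27| ≤ 103|w − 2| < ε provided |w − 2| < ε/103.
Choosing δ = min(2, ε/103) ensures both conditions, hence |(-4w^3 + w^2 + 3w - 5) + 27| < ε.

δ = min(2, ε/103)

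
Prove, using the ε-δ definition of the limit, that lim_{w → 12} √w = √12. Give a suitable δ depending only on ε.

δ = min(12, √12·ε)

Fix ε > 0. We want δ > 0 such that 0 < |w − 12| < δ implies |√w − √12| < ε.
Rationalise: √w − √12 = (w − 12)/(√w + √12), so |√w − √12| = |w − 12|/(√w + √12).
Restrict δ ≤ 12 so that |w − 12| < 12 forces w > 0, and then √w + √12 > √12.
Hence |√w − √12| < |w − 12|/√12, which is < ε once |w − 12| < √12·ε.
Take δ = min(12, √12·ε). If 0 < |w − 12| < δ then w > 0 and |√w − √12| < |w − 12|/√12 < ε.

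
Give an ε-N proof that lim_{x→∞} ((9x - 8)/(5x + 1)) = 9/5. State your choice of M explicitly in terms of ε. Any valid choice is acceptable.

Let ε > 0. We seek M > 0 such that x > M implies |(9x - 8)/(5x + 1) − (9/5)| < ε.
(9x - 8)/(5x + 1) − (9/5) = (5(9x - 8) − 9(5x + 1)) / (5(5x + 1)) = -49/(5(5x + 1)).
For x > 0 we have 5x + 1 > 5x, so |(9x - 8)/(5x + 1) − (9/5)| = 49/(5(5x + 1)) < 49/(5·5x) = (49/25)/x.
Thus |(9x - 8)/(5x + 1) − (9/5)| < ε whenever x > (49/25)/ε.
Take M = (49/25)/ε. If x > M then |(9x - 8)/(5x + 1) − (9/5)| < (49/25)/x < ε.

M = (49/25)/ε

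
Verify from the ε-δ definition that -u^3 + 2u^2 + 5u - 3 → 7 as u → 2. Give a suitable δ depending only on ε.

δ = min(2, ε/21)

Fix ε > 0. We want δ > 0 such that 0 < |u − 2| < δ implies |(-u^3 + 2u^2 + 5u - 3) − 7| < ε.
(-u^3 + 2u^2 + 5u - 3) − 7 = -u^3 + 2u^2 + 5u - 10 = (u − 2)(-u^2 + 5).
So |(-u^3 + 2u^2 + 5u - 3) − 7| = |u − 2|·|-u^2 + 5|.
Assume first that |u − 2| < 2, so |u| < 4. Then |-u^2 + 5| ≤ 4^2 + 5 = 21.
Hence |(-u^3 + 2u^2 + 5u - 3) − 7| ≤ 21|u − 2| < ε provided |u − 2| < ε/21.
Choosing δ = min(2, ε/21) ensures both conditions, hence |(-u^3 + 2u^2 + 5u - 3) − 7| < ε.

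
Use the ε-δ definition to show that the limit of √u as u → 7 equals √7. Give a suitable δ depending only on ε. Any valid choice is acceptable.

δ = min(7, √7·ε)

Fix ε > 0. We want δ > 0 such that 0 < |u − 7| < δ implies |√u − √7| < ε.
Rationalise: √u − √7 = (u − 7)/(√u + √7), so |√u − √7| = |u − 7|/(√u + √7).
Restrict δ ≤ 7 so that |u − 7| < 7 forces u > 0, and then √u + √7 > √7.
Hence |√u − √7| < |u − 7|/√7, which is < ε once |u − 7| < √7·ε.
Take δ = min(7, √7·ε). If 0 < |u − 7| < δ then u > 0 and |√u − √7| < |u − 7|/√7 < ε.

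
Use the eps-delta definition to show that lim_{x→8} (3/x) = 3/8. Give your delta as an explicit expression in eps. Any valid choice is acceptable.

delta = min(4, (32/3)eps)

Let eps > 0 be given. We seek delta > 0 such that 0 < |x − 8| < delta implies |3/x − (3/8)| < eps.
|3/x − (3/8)| = 3·|8 − x|/(8·|x|) = 3|x − 8|/(8|x|).
Restrict delta ≤ 4. Then |x − 8| < 4 gives |x| > 4, so 8|x| > 32.
Then |3/x − (3/8)| < 3|x − 8|/32, which is < eps when |x − 8| < (32/3)eps.
Take delta = min(4, (32/3)eps). Then 0 < |x − 8| < delta gives both |x − 8| < 4 and |x − 8| < (32/3)eps, so |3/x − (3/8)| < eps.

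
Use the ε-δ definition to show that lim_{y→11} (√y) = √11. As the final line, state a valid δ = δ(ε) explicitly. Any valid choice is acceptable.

δ = min(11, √11·ε)

Let ε > 0 be given. We want δ > 0 such that 0 < |y − 11| < δ implies |√y − √11| < ε.
Multiplying by the conjugate, |√y − √11| = |y − 11|/(√y + √11).
Restrict δ ≤ 11 so that |y − 11| < 11 forces y > 0, and then √y + √11 > √11.
Hence |√y − √11| < |y − 11|/√11, which is < ε once |y − 11| < √11·ε.
Take δ = min(11, √11·ε). If 0 < |y − 11| < δ then y > 0 and |√y − √11| < |y − 11|/√11 < ε.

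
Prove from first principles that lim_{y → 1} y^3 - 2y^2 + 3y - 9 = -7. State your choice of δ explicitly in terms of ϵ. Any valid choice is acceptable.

Suppose ϵ > 0. We want δ > 0 such that 0 < |y − 1| < δ implies |(y^3 - 2y^2 + 3y - 9) + 7| < ϵ.
(y^3 - 2y^2 + 3y - 9) + 7 = y^3 - 2y^2 + 3y - 2 = (y − 1)(y^2 - y + 2).
So |(y^3 - 2y^2 + 3y - 9) + 7| = |y − 1|·|y^2 - y + 2|.
Assume first that |y − 1| < 2, so |y| < 3. Then |y^2 - y + 2| ≤ 3^2 + 3 + 2 = 14.
Hence |(y^3 - 2y^2 + 3y - 9) + 7| ≤ 14|y − 1| < ϵ provided |y − 1| < ϵ/14.
Choosing δ = min(2, ϵ/14) ensures both conditions, hence |(y^3 - 2y^2 + 3y - 9) + 7| < ϵ.

δ = min(2, ϵ/14)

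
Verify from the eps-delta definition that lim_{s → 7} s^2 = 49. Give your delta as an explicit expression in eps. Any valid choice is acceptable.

delta = min(1, eps/15)

Let eps > 0. We seek delta > 0 with 0 < |s − 7| < delta ⇒ |s^2 − 49| < eps.
Factor: s^2 − 49 = (s − 7)(s + 7), so |s^2 − 49| = |s − 7|·|s + 7|.
Restrict delta ≤ 1. Then |s − 7| < 1 gives |s| < 8, so by the triangle inequality |s + 7| ≤ 8 + 7 = 15.
Hence |s^2 − 49| ≤ 15|s − 7|, which is < eps once |s − 7| < eps/15.
Take delta = min(1, eps/15). If 0 < |s − 7| < delta then both bounds hold and |s^2 − 49| ≤ 15|s − 7| < 15·(eps/15) = eps.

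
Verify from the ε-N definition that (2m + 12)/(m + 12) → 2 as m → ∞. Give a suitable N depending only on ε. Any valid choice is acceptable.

Let ε > 0 be given. For m ≥ 1, |(2m + 12)/(m + 12) − 2| = |-12|/((m + 12)) = 12/((m + 12)).
Since m + 12 ≥ m for m ≥ 1, this is ≤ 12/(m) = 12/m.
So |(2m + 12)/(m + 12) − 2| < ε whenever m > 12/ε.
Take N = 12/ε. If m > N then |(2m + 12)/(m + 12) − 2| ≤ 12/m < ε.

N = 12/ε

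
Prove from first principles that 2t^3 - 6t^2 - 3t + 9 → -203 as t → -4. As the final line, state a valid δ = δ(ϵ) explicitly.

δ = min(1, ϵ/173)

Let ϵ > 0. We want δ > 0 such that 0 < |t + 4| < δ implies |(2t^3 - 6t^2 - 3t + 9) + 203| < ϵ.
(2t^3 - 6t^2 - 3t + 9) + 203 = 2t^3 - 6t^2 - 3t + 212 = (t + 4)(2t^2 - 14t + 53).
So |(2t^3 - 6t^2 - 3t + 9) + 203| = |t + 4|·|2t^2 - 14t + 53|.
Assume first that |t + 4| < 1, so |t| < 5. Then |2t^2 - 14t + 53| ≤ 2·5^2 + 14·5 + 53 = 173.
Hence |(2t^3 - 6t^2 - 3t + 9) + 203| ≤ 173|t + 4| < ϵ provided |t + 4| < ϵ/173.
Choosing δ = min(1, ϵ/173) ensures both conditions, hence |(2t^3 - 6t^2 - 3t + 9) + 203| < ϵ.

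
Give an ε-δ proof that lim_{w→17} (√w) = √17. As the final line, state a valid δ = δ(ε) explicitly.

Let ε > 0. We want δ > 0 such that 0 < |w − 17| < δ implies |√w − √17| < ε.
Rationalise: √w − √17 = (w − 17)/(√w + √17), so |√w − √17| = |w − 17|/(√w + √17).
Restrict δ ≤ 17 so that |w − 17| < 17 forces w > 0, and then √w + √17 > √17.
Hence |√w − √17| < |w − 17|/√17, which is < ε once |w − 17| < √17·ε.
Take δ = min(17, √17·ε). If 0 < |w − 17| < δ then w > 0 and |√w − √17| < |w − 17|/√17 < ε.

δ = min(17, √17·ε)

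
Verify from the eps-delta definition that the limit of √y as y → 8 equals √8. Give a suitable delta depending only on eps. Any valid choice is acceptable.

delta = min(8, √8·eps)

Suppose eps > 0. We want delta > 0 such that 0 < |y − 8| < delta implies |√y − √8| < eps.
Rationalise: √y − √8 = (y − 8)/(√y + √8), so |√y − √8| = |y − 8|/(√y + √8).
Restrict delta ≤ 8 so that |y − 8| < 8 forces y > 0, and then √y + √8 > √8.
Hence |√y − √8| < |y − 8|/√8, which is < eps once |y − 8| < √8·eps.
Take delta = min(8, √8·eps). If 0 < |y − 8| < delta then y > 0 and |√y − √8| < |y − 8|/√8 < eps.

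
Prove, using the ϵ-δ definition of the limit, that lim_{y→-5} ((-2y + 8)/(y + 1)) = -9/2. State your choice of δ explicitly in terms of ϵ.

δ = min(2, (4/5)ϵ)

Fix ϵ > 0. We want δ > 0 with 0 < |y + 5| < δ ⇒ |(-2y + 8)/(y + 1) + 9/2| < ϵ.
Combining over a common denominator, (-2y + 8)/(y + 1) + 9/2 = [(-2y + 8)·(-4) − 18·(y + 1)] / [(-4)·(y + 1)] = -10(y + 5) / ((-4)(y + 1)).
So |(-2y + 8)/(y + 1) + 9/2| = 10|y + 5| / (4·|y + 1|).
Require δ ≤ 2, so |y + 1| ≥ |-4| − |y + 5| > 4 − 2 = 2.
Hence |(-2y + 8)/(y + 1) + 9/2| < 10|y + 5|/(4·2) = (5/4)|y + 5|, which is < ϵ once |y + 5| < (4/5)ϵ.
Take δ = min(2, (4/5)ϵ). Then 0 < |y + 5| < δ forces both bounds, so |(-2y + 8)/(y + 1) + 9/2| < ϵ.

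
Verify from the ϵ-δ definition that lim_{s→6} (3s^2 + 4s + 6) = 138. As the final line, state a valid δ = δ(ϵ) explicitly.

δ = min(2, ϵ/46)

Fix ϵ > 0. We want δ > 0 such that 0 < |s − 6| < δ implies |(3s^2 + 4s + 6) − 138| < ϵ.
(3s^2 + 4s + 6) − 138 = 3s^2 + 4s - 132 = (s − 6)(3s + 22).
So |(3s^2 + 4s + 6) − 138| = |s − 6|·|3s + 22|.
Require δ ≤ 2. Then |s − 6| < 2 gives |s| < 8, and by the triangle inequality |3s + 22| ≤ 3·8 + 22 = 46.
Hence |(3s^2 + 4s + 6) − 138| ≤ 46|s − 6| < ϵ provided |s − 6| < ϵ/46.
Take δ = min(2, ϵ/46). Then 0 < |s − 6| < δ gives both |s − 6| < 2 and |s − 6| < ϵ/46, so |(3s^2 + 4s + 6) − 138| < ϵ.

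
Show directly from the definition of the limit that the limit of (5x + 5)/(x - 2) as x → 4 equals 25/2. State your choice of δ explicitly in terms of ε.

δ = min(1, (2/15)ε)

Let ε > 0. We want δ > 0 with 0 < |x − 4| < δ ⇒ |(5x + 5)/(x - 2) − (25/2)| < ε.
Combining over a common denominator, (5x + 5)/(x - 2) − (25/2) = [(5x + 5)·2 − 25·(x - 2)] / [2·(x - 2)] = -15(x − 4) / (2(x - 2)).
So |(5x + 5)/(x - 2) − (25/2)| = 15|x − 4| / (2·|x − 2|).
Require δ ≤ 1, so |x − 2| ≥ |2| − |x − 4| > 2 − 1 = 1.
Hence |(5x + 5)/(x - 2) − (25/2)| < 15|x − 4|/(2·1) = (15/2)|x − 4|, which is < ε once |x − 4| < (2/15)ε.
Take δ = min(1, (2/15)ε). Then 0 < |x − 4| < δ forces both bounds, so |(5x + 5)/(x - 2) − (25/2)| < ε.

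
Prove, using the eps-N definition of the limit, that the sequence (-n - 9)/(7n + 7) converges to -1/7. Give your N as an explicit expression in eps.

Let eps > 0 be given. For n ≥ 1, |(-n - 9)/(7n + 7) + 1/7| = |-56|/(7(7n + 7)) = 56/(7(7n + 7)).
Since 7n + 7 ≥ 7n for n ≥ 1, this is ≤ 56/(7·7n) = (8/7)/n.
So |(-n - 9)/(7n + 7) + 1/7| < eps whenever n > (8/7)/eps.
Take N = (8/7)/eps. If n > N then |(-n - 9)/(7n + 7) + 1/7| ≤ (8/7)/n < eps.

N = (8/7)/eps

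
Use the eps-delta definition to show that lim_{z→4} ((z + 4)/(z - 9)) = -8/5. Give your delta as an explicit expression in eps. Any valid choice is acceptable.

Let eps > 0 be given. We want delta > 0 with 0 < |z − 4| < delta ⇒ |(z + 4)/(z - 9) + 8/5| < eps.
Combining over a common denominator, (z + 4)/(z - 9) + 8/5 = [(z + 4)·(-5) − 8·(z - 9)] / [(-5)·(z - 9)] = -13(z − 4) / ((-5)(z - 9)).
So |(z + 4)/(z - 9) + 8/5| = 13|z − 4| / (5·|z − 9|).
Require delta ≤ 5/2, so |z − 9| ≥ |-5| − |z − 4| > 5 − 5/2 = 5/2.
Hence |(z + 4)/(z - 9) + 8/5| < 13|z − 4|/(5·(5/2)) = (26/25)|z − 4|, which is < eps once |z − 4| < (25/26)eps.
Take delta = min(5/2, (25/26)eps). Then 0 < |z − 4| < delta forces both bounds, so |(z + 4)/(z - 9) + 8/5| < eps.

delta = min(5/2, (25/26)eps)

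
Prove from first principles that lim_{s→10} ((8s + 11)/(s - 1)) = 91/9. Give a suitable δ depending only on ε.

Let ε > 0 be given. We want δ > 0 with 0 < |s − 10| < δ ⇒ |(8s + 11)/(s - 1) − (91/9)| < ε.
Combining over a common denominator, (8s + 11)/(s - 1) − (91/9) = [(8s + 11)·9 − 91·(s - 1)] / [9·(s - 1)] = -19(s − 10) / (9(s - 1)).
So |(8s + 11)/(s - 1) − (91/9)| = 19|s − 10| / (9·|s − 1|).
Require δ ≤ 9/2, so |s − 1| ≥ |9| − |s − 10| > 9 − 9/2 = 9/2.
Hence |(8s + 11)/(s - 1) − (91/9)| < 19|s − 10|/(9·(9/2)) = (38/81)|s − 10|, which is < ε once |s − 10| < (81/38)ε.
Take δ = min(9/2, (81/38)ε). Then 0 < |s − 10| < δ forces both bounds, so |(8s + 11)/(s - 1) − (91/9)| < ε.

δ = min(9/2, (81/38)ε)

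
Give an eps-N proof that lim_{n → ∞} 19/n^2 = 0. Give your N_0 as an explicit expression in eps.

N_0 = (19/eps)^{1/2}

Let eps > 0. For n ≥ 1, |19/n^2 − 0| = 19/n^2.
19/n^2 < eps ⇔ n^2 > 19/eps ⇔ n > (19/eps)^{1/2}.
Take N_0 = (19/eps)^{1/2}. Then n > N_0 implies 19/n^2 < eps.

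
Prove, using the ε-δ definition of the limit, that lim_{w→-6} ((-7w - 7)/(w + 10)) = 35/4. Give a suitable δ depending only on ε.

δ = min(2, (8/63)ε)

Fix ε > 0. We want δ > 0 with 0 < |w + 6| < δ ⇒ |(-7w - 7)/(w + 10) − (35/4)| < ε.
Combining over a common denominator, (-7w - 7)/(w + 10) − (35/4) = [(-7w - 7)·4 − 35·(w + 10)] / [4·(w + 10)] = -63(w + 6) / (4(w + 10)).
So |(-7w - 7)/(w + 10) − (35/4)| = 63|w + 6| / (4·|w + 10|).
Require δ ≤ 2, so |w + 10| ≥ |4| − |w + 6| > 4 − 2 = 2.
Hence |(-7w - 7)/(w + 10) − (35/4)| < 63|w + 6|/(4·2) = (63/8)|w + 6|, which is < ε once |w + 6| < (8/63)ε.
Take δ = min(2, (8/63)ε). Then 0 < |w + 6| < δ forces both bounds, so |(-7w - 7)/(w + 10) − (35/4)| < ε.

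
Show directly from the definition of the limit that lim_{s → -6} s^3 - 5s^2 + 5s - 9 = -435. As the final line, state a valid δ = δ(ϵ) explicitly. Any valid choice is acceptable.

δ = min(1, ϵ/197)

Let ϵ > 0. We want δ > 0 such that 0 < |s + 6| < δ implies |(s^3 - 5s^2 + 5s - 9) + 435| < ϵ.
(s^3 - 5s^2 + 5s - 9) + 435 = s^3 - 5s^2 + 5s + 426 = (s + 6)(s^2 - 11s + 71).
So |(s^3 - 5s^2 + 5s - 9) + 435| = |s + 6|·|s^2 - 11s + 71|.
Require δ ≤ 1. Then |s + 6| < 1 gives |s| < 7, and by the triangle inequality |s^2 - 11s + 71| ≤ 7^2 + 11·7 + 71 = 197.
Hence |(s^3 - 5s^2 + 5s - 9) + 435| ≤ 197|s + 6| < ϵ provided |s + 6| < ϵ/197.
Take δ = min(1, ϵ/197). Then 0 < |s + 6| < δ gives both |s + 6| < 1 and |s + 6| < ϵ/197, so |(s^3 - 5s^2 + 5s - 9) + 435| < ϵ.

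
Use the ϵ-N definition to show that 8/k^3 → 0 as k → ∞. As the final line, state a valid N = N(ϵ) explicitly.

Suppose ϵ > 0. For k ≥ 1, |8/k^3 − 0| = 8/k^3.
8/k^3 < ϵ ⇔ k^3 > 8/ϵ ⇔ k > (8/ϵ)^{1/3}.
Take N = (8/ϵ)^{1/3}. Then k > N implies 8/k^3 < ϵ.

N = (8/ϵ)^{1/3}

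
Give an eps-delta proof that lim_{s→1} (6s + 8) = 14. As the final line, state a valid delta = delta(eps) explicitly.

delta = eps/6

Fix eps > 0. We need delta > 0 so that 0 < |s − 1| < delta implies |(6s + 8) − 14| < eps.
Since (6s + 8) − 14 = 6(s − 1), we have |(6s + 8) − 14| = 6|s − 1|.
Thus it suffices that |s − 1| < eps/6.
Take delta = eps/6. If 0 < |s − 1| < delta then |(6s + 8) − 14| = 6|s − 1| < 6·(eps/6) = eps.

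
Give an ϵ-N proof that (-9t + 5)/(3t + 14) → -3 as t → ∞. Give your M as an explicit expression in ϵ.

M = (47/3)/ϵ

Let ϵ > 0 be given. We seek M > 0 such that t > M implies |(-9t + 5)/(3t + 14) + 3| < ϵ.
(-9t + 5)/(3t + 14) + 3 = (3(-9t + 5) − (-9)(3t + 14)) / (3(3t + 14)) = 141/(3(3t + 14)).
For t > 0 we have 3t + 14 > 3t, so |(-9t + 5)/(3t + 14) + 3| = 141/(3(3t + 14)) < 141/(3·3t) = (47/3)/t.
Thus |(-9t + 5)/(3t + 14) + 3| < ϵ whenever t > (47/3)/ϵ.
Take M = (47/3)/ϵ. If t > M then |(-9t + 5)/(3t + 14) + 3| < (47/3)/t < ϵ.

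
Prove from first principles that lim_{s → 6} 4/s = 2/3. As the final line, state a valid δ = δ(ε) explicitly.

Let ε > 0. We seek δ > 0 such that 0 < |s − 6| < δ implies |4/s − (2/3)| < ε.
|4/s − (2/3)| = 4·|6 − s|/(6·|s|) = 4|s − 6|/(6|s|).
Require δ ≤ 3 so that |s| > 6 − 3 = 3, hence 6|s| > 18.
Then |4/s − (2/3)| < 4|s − 6|/18, which is < ε when |s − 6| < (9/2)ε.
Take δ = min(3, (9/2)ε). Then 0 < |s − 6| < δ gives both |s − 6| < 3 and |s − 6| < (9/2)ε, so |4/s − (2/3)| < ε.

δ = min(3, (9/2)ε)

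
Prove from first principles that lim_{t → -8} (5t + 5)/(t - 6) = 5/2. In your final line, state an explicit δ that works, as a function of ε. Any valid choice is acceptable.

δ = min(7, (14/5)ε)

Fix ε > 0. We want δ > 0 with 0 < |t + 8| < δ ⇒ |(5t + 5)/(t - 6) − (5/2)| < ε.
Combining over a common denominator, (5t + 5)/(t - 6) − (5/2) = [(5t + 5)·(-14) − (-35)·(t - 6)] / [(-14)·(t - 6)] = -35(t + 8) / ((-14)(t - 6)).
So |(5t + 5)/(t - 6) − (5/2)| = 35|t + 8| / (14·|t − 6|).
Require δ ≤ 7, so |t − 6| ≥ |-14| − |t + 8| > 14 − 7 = 7.
Hence |(5t + 5)/(t - 6) − (5/2)| < 35|t + 8|/(14·7) = (5/14)|t + 8|, which is < ε once |t + 8| < (14/5)ε.
Take δ = min(7, (14/5)ε). Then 0 < |t + 8| < δ forces both bounds, so |(5t + 5)/(t - 6) − (5/2)| < ε.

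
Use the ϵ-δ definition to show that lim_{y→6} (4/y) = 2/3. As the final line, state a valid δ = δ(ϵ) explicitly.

Fix ϵ > 0. We seek δ > 0 such that 0 < |y − 6| < δ implies |4/y − (2/3)| < ϵ.
|4/y − (2/3)| = 4·|6 − y|/(6·|y|) = 4|y − 6|/(6|y|).
Require δ ≤ 3 so that |y| > 6 − 3 = 3, hence 6|y| > 18.
Then |4/y − (2/3)| < 4|y − 6|/18, which is < ϵ when |y − 6| < (9/2)ϵ.
Take δ = min(3, (9/2)ϵ). Then 0 < |y − 6| < δ gives both |y − 6| < 3 and |y − 6| < (9/2)ϵ, so |4/y − (2/3)| < ϵ.

δ = min(3, (9/2)ϵ)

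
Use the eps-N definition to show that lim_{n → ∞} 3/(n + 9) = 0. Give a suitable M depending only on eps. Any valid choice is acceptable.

M = 3/eps

Let eps > 0 be given. For n ≥ 1, |3/(n + 9) − 0| = 3/(n + 9) ≤ 3/n.
We need 3/n < eps, i.e. n > 3/eps.
Take M = 3/eps. If n > M then |3/(n + 9)| ≤ 3/n < eps.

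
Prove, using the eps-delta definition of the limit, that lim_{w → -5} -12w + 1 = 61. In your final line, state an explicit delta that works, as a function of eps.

delta = eps/12

Suppose eps > 0. We need delta > 0 so that 0 < |w + 5| < delta implies |(-12w + 1) − 61| < eps.
Since (-12w + 1) − 61 = -12(w + 5), we have |(-12w + 1) − 61| = 12|w + 5|.
So 12|w + 5| < eps exactly when |w + 5| < eps/12.
Take delta = eps/12. If 0 < |w + 5| < delta then |(-12w + 1) − 61| = 12|w + 5| < 12·(eps/12) = eps.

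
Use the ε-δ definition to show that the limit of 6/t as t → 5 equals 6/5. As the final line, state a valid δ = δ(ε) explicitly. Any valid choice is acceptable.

δ = min(5/2, (25/12)ε)

Let ε > 0 be given. We seek δ > 0 such that 0 < |t − 5| < δ implies |6/t − (6/5)| < ε.
|6/t − (6/5)| = 6·|5 − t|/(5·|t|) = 6|t − 5|/(5|t|).
Require δ ≤ 5/2 so that |t| > 5 − 5/2 = 5/2, hence 5|t| > 25/2.
Then |6/t − (6/5)| < 6|t − 5|/(25/2), which is < ε when |t − 5| < (25/12)ε.
Take δ = min(5/2, (25/12)ε). Then 0 < |t − 5| < δ gives both |t − 5| < 5/2 and |t − 5| < (25/12)ε, so |6/t − (6/5)| < ε.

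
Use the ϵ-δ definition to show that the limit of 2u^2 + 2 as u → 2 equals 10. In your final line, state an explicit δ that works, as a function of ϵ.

δ = min(1, ϵ/10)

Let ϵ > 0 be given. We want δ > 0 such that 0 < |u − 2| < δ implies |(2u^2 + 2) − 10| < ϵ.
(2u^2 + 2) − 10 = 2u^2 - 8 = (u − 2)(2u + 4).
So |(2u^2 + 2) − 10| = |u − 2|·|2u + 4|.
Require δ ≤ 1. Then |u − 2| < 1 gives |u| < 3, and by the triangle inequality |2u + 4| ≤ 2·3 + 4 = 10.
Hence |(2u^2 + 2) − 10| ≤ 10|u − 2| < ϵ provided |u − 2| < ϵ/10.
Take δ = min(1, ϵ/10). Then 0 < |u − 2| < δ gives both |u − 2| < 1 and |u − 2| < ϵ/10, so |(2u^2 + 2) − 10| < ϵ.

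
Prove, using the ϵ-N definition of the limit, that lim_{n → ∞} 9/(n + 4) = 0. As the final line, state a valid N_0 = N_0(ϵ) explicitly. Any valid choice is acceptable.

N_0 = 9/ϵ

Suppose ϵ > 0. For n ≥ 1, |9/(n + 4) − 0| = 9/(n + 4) ≤ 9/n.
We need 9/n < ϵ, i.e. n > 9/ϵ.
Take N_0 = 9/ϵ. If n > N_0 then |9/(n + 4)| ≤ 9/n < ϵ.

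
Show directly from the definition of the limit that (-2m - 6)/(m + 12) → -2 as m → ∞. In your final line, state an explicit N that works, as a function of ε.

N = 18/ε

Suppose ε > 0. For m ≥ 1, |(-2m - 6)/(m + 12) + 2| = |18|/((m + 12)) = 18/((m + 12)).
Since m + 12 ≥ m for m ≥ 1, this is ≤ 18/(m) = 18/m.
So |(-2m - 6)/(m + 12) + 2| < ε whenever m > 18/ε.
Take N = 18/ε. If m > N then |(-2m - 6)/(m + 12) + 2| ≤ 18/m < ε.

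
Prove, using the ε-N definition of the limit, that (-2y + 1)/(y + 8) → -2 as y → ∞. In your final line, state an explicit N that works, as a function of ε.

Fix ε > 0. We seek N > 0 such that y > N implies |(-2y + 1)/(y + 8) + 2| < ε.
(-2y + 1)/(y + 8) + 2 = ((-2y + 1) − (-2)(y + 8)) / ((y + 8)) = 17/((y + 8)).
For y > 0 we have y + 8 > y, so |(-2y + 1)/(y + 8) + 2| = 17/((y + 8)) < 17/(y) = 17/y.
Thus |(-2y + 1)/(y + 8) + 2| < ε whenever y > 17/ε.
Take N = 17/ε. If y > N then |(-2y + 1)/(y + 8) + 2| < 17/y < ε.

N = 17/ε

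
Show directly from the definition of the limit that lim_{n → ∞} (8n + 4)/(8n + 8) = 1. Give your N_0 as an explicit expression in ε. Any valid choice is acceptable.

Fix ε > 0. For n ≥ 1, |(8n + 4)/(8n + 8) − 1| = |-32|/(8(8n + 8)) = 32/(8(8n + 8)).
Since 8n + 8 ≥ 8n for n ≥ 1, this is ≤ 32/(8·8n) = (1/2)/n.
So |(8n + 4)/(8n + 8) − 1| < ε whenever n > (1/2)/ε.
Take N_0 = (1/2)/ε. If n > N_0 then |(8n + 4)/(8n + 8) − 1| ≤ (1/2)/n < ε.

N_0 = (1/2)/ε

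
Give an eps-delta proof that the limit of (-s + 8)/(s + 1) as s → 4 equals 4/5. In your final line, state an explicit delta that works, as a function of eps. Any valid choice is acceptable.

delta = min(5/2, (25/18)eps)

Let eps > 0 be given. We want delta > 0 with 0 < |s − 4| < delta ⇒ |(-s + 8)/(s + 1) − (4/5)| < eps.
Combining over a common denominator, (-s + 8)/(s + 1) − (4/5) = [(-s + 8)·5 − 4·(s + 1)] / [5·(s + 1)] = -9(s − 4) / (5(s + 1)).
So |(-s + 8)/(s + 1) − (4/5)| = 9|s − 4| / (5·|s + 1|).
Require delta ≤ 5/2, so |s + 1| ≥ |5| − |s − 4| > 5 − 5/2 = 5/2.
Hence |(-s + 8)/(s + 1) − (4/5)| < 9|s − 4|/(5·(5/2)) = (18/25)|s − 4|, which is < eps once |s − 4| < (25/18)eps.
Take delta = min(5/2, (25/18)eps). Then 0 < |s − 4| < delta forces both bounds, so |(-s + 8)/(s + 1) − (4/5)| < eps.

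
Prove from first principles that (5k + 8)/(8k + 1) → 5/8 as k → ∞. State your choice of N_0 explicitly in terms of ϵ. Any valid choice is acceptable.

N_0 = (59/64)/ϵ

Let ϵ > 0. For k ≥ 1, |(5k + 8)/(8k + 1) − (5/8)| = |59|/(8(8k + 1)) = 59/(8(8k + 1)).
Since 8k + 1 ≥ 8k for k ≥ 1, this is ≤ 59/(8·8k) = (59/64)/k.
So |(5k + 8)/(8k + 1) − (5/8)| < ϵ whenever k > (59/64)/ϵ.
Take N_0 = (59/64)/ϵ. If k > N_0 then |(5k + 8)/(8k + 1) − (5/8)| ≤ (59/64)/k < ϵ.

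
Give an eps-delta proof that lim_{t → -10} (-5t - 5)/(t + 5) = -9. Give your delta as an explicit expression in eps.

Let eps > 0. We want delta > 0 with 0 < |t + 10| < delta ⇒ |(-5t - 5)/(t + 5) + 9| < eps.
Combining over a common denominator, (-5t - 5)/(t + 5) + 9 = [(-5t - 5)·(-5) − 45·(t + 5)] / [(-5)·(t + 5)] = -20(t + 10) / ((-5)(t + 5)).
So |(-5t - 5)/(t + 5) + 9| = 20|t + 10| / (5·|t + 5|).
Require delta ≤ 5/2, so |t + 5| ≥ |-5| − |t + 10| > 5 − 5/2 = 5/2.
Hence |(-5t - 5)/(t + 5) + 9| < 20|t + 10|/(5·(5/2)) = (8/5)|t + 10|, which is < eps once |t + 10| < (5/8)eps.
Take delta = min(5/2, (5/8)eps). Then 0 < |t + 10| < delta forces both bounds, so |(-5t - 5)/(t + 5) + 9| < eps.

delta = min(5/2, (5/8)eps)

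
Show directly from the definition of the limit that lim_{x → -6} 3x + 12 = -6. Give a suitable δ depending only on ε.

δ = ε/3

Fix ε > 0. We need δ > 0 so that 0 < |x + 6| < δ implies |(3x + 12) + 6| < ε.
Since (3x + 12) + 6 = 3(x + 6), we have |(3x + 12) + 6| = 3|x + 6|.
Thus it suffices that |x + 6| < ε/3.
Choosing δ = ε/3 gives |(3x + 12) + 6| = 3|x + 6| < ε whenever |x + 6| < δ.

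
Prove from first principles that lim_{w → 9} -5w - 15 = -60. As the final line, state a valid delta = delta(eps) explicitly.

Let eps > 0 be given. We need delta > 0 so that 0 < |w − 9| < delta implies |(-5w - 15) + 60| < eps.
Since (-5w - 15) + 60 = -5(w − 9), we have |(-5w - 15) + 60| = 5|w − 9|.
So 5|w − 9| < eps exactly when |w − 9| < eps/5.
Choosing delta = eps/5 gives |(-5w - 15) + 60| = 5|w − 9| < eps whenever |w − 9| < delta.

delta = eps/5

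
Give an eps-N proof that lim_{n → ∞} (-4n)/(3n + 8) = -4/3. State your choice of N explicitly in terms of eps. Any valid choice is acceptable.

N = (32/9)/eps

Let eps > 0. For n ≥ 1, |(-4n)/(3n + 8) + 4/3| = |32|/(3(3n + 8)) = 32/(3(3n + 8)).
Since 3n + 8 ≥ 3n for n ≥ 1, this is ≤ 32/(3·3n) = (32/9)/n.
So |(-4n)/(3n + 8) + 4/3| < eps whenever n > (32/9)/eps.
Take N = (32/9)/eps. If n > N then |(-4n)/(3n + 8) + 4/3| ≤ (32/9)/n < eps.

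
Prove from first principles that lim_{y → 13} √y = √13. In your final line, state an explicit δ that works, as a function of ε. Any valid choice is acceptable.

Let ε > 0 be given. We want δ > 0 such that 0 < |y − 13| < δ implies |√y − √13| < ε.
Rationalise: √y − √13 = (y − 13)/(√y + √13), so |√y − √13| = |y − 13|/(√y + √13).
Restrict δ ≤ 13 so that |y − 13| < 13 forces y > 0, and then √y + √13 > √13.
Hence |√y − √13| < |y − 13|/√13, which is < ε once |y − 13| < √13·ε.
Take δ = min(13, √13·ε). If 0 < |y − 13| < δ then y > 0 and |√y − √13| < |y − 13|/√13 < ε.

δ = min(13, √13·ε)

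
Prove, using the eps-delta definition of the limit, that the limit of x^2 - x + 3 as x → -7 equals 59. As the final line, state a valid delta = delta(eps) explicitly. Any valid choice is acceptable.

Let eps > 0 be given. We want delta > 0 such that 0 < |x + 7| < delta implies |(x^2 - x + 3) − 59| < eps.
(x^2 - x + 3) − 59 = x^2 - x - 56 = (x + 7)(x - 8).
So |(x^2 - x + 3) − 59| = |x + 7|·|x - 8|.
Assume first that |x + 7| < 2, so |x| < 9. Then |x - 8| ≤ 9 + 8 = 17.
Hence |(x^2 - x + 3) − 59| ≤ 17|x + 7| < eps provided |x + 7| < eps/17.
Choosing delta = min(2, eps/17) ensures both conditions, hence |(x^2 - x + 3) − 59| < eps.

delta = min(2, eps/17)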